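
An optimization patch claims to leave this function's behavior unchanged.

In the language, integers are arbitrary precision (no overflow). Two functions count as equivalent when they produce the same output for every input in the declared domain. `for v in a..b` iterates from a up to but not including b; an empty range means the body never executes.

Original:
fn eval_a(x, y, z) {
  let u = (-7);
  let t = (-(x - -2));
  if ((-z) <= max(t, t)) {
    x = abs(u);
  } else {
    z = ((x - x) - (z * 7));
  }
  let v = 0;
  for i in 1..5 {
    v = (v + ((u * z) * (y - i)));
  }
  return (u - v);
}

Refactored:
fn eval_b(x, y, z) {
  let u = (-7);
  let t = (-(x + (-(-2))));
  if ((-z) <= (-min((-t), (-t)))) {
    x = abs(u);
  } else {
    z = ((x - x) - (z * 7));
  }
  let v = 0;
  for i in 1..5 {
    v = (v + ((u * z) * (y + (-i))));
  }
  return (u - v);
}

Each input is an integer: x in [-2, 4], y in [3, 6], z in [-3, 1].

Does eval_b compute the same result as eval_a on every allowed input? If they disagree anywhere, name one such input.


Reading the diff, among the changes: arithmetic usage differs; min/max/abs usage differs.
As a probe, take x=-1, y=6, z=-2: eval_a runs u := -7 | t := -1 | ((-z) <= max(t, t)): false | z := 14 | v := 0 | iter i=1: | v := -490 | iter i=2: | v := -882 | iter i=3: | v := -1176 | iter i=4: | v := -1372 | result 1365; eval_b runs u := -7 | t := -1 | ((-z) <= (-min((-t), (-t)))): false | z := 14 | v := 0 | iter i=1: | v := -490 | iter i=2: | v := -882 | iter i=3: | v := -1176 | iter i=4: | v := -1372 | result 1365; both end at 1365.
Every one of the 140 inputs gives matching results.
verdict: equivalent


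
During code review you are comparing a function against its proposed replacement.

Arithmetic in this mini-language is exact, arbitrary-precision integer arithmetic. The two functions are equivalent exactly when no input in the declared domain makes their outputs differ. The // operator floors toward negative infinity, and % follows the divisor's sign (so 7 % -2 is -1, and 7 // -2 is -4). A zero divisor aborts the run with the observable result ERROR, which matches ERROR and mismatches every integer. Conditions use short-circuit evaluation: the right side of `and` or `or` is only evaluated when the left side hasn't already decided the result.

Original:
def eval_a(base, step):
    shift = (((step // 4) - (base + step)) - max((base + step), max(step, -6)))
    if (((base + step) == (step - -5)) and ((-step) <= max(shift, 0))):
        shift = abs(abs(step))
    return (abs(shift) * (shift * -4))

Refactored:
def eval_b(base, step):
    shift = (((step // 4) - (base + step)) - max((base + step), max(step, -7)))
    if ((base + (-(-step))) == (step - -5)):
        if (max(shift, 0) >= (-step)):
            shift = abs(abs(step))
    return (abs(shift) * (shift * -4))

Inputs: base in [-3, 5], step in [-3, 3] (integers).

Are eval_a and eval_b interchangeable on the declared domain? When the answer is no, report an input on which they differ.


The suspicious edit (`-6` became `-7`) never changes the result for any input inside the declared domain.
One worked example (base=4, step=-1) — eval_a: shift = -7; (((base + step) == (step - -5)) and ((-step) <= max(shift, 0))) -> false; return 196; eval_b: shift = -7; ((base + (-(-step))) == (step - -5)) -> false; return 196; agreement on 196.
Every one of the 63 inputs gives matching results.
verdict: equivalent


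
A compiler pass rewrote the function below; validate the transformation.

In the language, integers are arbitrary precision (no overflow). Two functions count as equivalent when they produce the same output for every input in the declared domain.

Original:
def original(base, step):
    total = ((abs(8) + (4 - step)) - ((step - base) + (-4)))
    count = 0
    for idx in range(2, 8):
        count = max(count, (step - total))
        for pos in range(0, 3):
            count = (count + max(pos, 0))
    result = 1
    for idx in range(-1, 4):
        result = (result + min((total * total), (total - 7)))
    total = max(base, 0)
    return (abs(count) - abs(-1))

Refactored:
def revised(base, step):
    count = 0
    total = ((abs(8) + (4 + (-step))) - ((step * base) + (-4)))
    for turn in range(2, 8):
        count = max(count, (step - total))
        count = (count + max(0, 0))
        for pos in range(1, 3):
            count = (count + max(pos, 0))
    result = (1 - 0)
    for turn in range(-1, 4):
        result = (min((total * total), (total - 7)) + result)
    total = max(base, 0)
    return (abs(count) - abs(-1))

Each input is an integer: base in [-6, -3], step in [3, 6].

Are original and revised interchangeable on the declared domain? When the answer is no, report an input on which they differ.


Consider the input base=-6, step=4.
original: total=2, then count=0, then (idx=2), then count=2, then (pos=0), then count=2, then (pos=1), then count=3, then (pos=2), then count=5, then (idx=3), then count=5, then (pos=0), then count=5, then (pos=1), then count=6, then (pos=2), then count=8, then (idx=4), then count=8, then (pos=0), then count=8, then (pos=1), then count=9, then (pos=2), then count=11, then (idx=5), then count=11, then (pos=0), then count=11, then (pos=1), then count=12, then (pos=2), then count=14, then (idx=6), then count=14, then (pos=0), then count=14, then (pos=1), then count=15, then (pos=2), then count=17, then (idx=7), then count=17, then (pos=0), then count=17, then (pos=1), then count=18, then (pos=2), then count=20, then result=1, then (idx=-1), then result=-4, then (idx=0), then result=-9, then (idx=1), then result=-14, then (idx=2), then result=-19, then (idx=3), then result=-24, then total=0, then returns 19
revised: count=0, then total=36, then (turn=2), then count=0, then count=0, then (pos=1), then count=1, then (pos=2), then count=3, then (turn=3), then count=3, then count=3, then (pos=1), then count=4, then (pos=2), then count=6, then (turn=4), then count=6, then count=6, then (pos=1), then count=7, then (pos=2), then count=9, then (turn=5), then count=9, then count=9, then (pos=1), then count=10, then (pos=2), then count=12, then (turn=6), then count=12, then count=12, then (pos=1), then count=13, then (pos=2), then count=15, then (turn=7), then count=15, then count=15, then (pos=1), then count=16, then (pos=2), then count=18, then result=1, then (turn=-1), then result=30, then (turn=0), then result=59, then (turn=1), then result=88, then (turn=2), then result=117, then (turn=3), then result=146, then total=0, then returns 17
19 and 17 differ, so these are not the same function on this domain.
verdict: not equivalent; witness: base=-6, step=4


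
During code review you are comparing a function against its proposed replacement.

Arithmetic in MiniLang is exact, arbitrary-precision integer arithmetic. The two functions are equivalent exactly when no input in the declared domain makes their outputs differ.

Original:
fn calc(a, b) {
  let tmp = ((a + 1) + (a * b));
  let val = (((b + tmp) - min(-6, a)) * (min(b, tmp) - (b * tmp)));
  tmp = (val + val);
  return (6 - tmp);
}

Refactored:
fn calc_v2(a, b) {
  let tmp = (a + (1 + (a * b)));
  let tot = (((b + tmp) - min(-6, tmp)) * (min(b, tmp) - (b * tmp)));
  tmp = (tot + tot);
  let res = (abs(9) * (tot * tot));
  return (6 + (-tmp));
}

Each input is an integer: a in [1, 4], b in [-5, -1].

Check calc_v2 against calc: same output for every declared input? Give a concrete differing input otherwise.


Not equivalent: a=2, b=-5 separates them (-498 vs -414).
calc: tmp = -7; val = 252; tmp = 504; return -498
calc_v2: tmp = -7; tot = 210; tmp = 420; res = 396900; return -414
verdict: not equivalent; witness: a=2, b=-5


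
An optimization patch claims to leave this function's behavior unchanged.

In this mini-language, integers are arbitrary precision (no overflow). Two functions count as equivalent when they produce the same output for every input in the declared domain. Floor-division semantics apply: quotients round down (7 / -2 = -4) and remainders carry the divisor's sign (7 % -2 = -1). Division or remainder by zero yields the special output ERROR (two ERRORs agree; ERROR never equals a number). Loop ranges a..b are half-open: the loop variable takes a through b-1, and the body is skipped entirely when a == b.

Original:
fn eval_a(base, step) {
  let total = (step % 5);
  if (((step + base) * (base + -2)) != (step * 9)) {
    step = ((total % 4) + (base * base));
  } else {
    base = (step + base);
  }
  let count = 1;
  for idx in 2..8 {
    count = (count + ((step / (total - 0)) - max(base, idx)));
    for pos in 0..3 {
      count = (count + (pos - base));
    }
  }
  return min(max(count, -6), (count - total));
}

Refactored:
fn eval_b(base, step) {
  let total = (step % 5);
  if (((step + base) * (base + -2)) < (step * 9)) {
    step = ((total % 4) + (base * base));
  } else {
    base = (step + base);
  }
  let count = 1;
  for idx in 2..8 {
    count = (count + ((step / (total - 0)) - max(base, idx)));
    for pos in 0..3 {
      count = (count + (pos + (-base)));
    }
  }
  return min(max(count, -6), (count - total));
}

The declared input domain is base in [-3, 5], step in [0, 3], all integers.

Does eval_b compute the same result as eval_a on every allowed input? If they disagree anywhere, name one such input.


On input base=-3, step=1, eval_a returns 105 while eval_b returns 33.
verdict: not equivalent; witness: base=-3, step=1


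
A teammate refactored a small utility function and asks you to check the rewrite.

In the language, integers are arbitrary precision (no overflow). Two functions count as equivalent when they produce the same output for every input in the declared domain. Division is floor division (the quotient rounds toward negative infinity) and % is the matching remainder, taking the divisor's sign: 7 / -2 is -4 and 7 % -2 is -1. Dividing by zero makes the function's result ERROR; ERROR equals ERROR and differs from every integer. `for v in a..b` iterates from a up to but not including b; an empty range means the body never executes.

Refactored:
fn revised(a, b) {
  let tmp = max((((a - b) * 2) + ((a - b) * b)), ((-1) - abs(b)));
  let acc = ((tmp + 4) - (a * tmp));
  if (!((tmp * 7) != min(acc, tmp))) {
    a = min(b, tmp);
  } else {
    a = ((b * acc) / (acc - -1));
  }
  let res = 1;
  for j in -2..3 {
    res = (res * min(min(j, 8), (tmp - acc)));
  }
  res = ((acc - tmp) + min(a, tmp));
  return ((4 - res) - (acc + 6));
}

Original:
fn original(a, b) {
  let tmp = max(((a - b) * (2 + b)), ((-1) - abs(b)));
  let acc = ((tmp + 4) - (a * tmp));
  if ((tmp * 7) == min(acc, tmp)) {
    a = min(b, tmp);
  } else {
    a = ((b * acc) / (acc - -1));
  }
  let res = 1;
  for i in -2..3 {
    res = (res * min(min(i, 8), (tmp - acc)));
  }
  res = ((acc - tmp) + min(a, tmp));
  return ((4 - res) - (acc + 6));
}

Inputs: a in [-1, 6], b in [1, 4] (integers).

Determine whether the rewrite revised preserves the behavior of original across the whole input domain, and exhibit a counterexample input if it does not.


Reading the diff, among the changes: boolean connective usage differs; comparison usage differs; arithmetic usage differs; local variable names differ.
One worked example (a=2, b=4) — original: tmp=-5, then acc=9, then ((tmp * 7) == min(acc, tmp)) is false, then a=3, then res=1, then (i=-2), then res=-14, then (i=-1), then res=196, then (i=0), then res=-2744, then (i=1), then res=38416, then (i=2), then res=-537824, then res=9, then returns -20; revised: tmp=-5, then acc=9, then (!((tmp * 7) != min(acc, tmp))) is false, then a=3, then res=1, then (j=-2), then res=-14, then (j=-1), then res=196, then (j=0), then res=-2744, then (j=1), then res=38416, then (j=2), then res=-537824, then res=9, then returns -20; agreement on -20.
An exhaustive pass over the 32 declared inputs shows identical outputs.
verdict: equivalent


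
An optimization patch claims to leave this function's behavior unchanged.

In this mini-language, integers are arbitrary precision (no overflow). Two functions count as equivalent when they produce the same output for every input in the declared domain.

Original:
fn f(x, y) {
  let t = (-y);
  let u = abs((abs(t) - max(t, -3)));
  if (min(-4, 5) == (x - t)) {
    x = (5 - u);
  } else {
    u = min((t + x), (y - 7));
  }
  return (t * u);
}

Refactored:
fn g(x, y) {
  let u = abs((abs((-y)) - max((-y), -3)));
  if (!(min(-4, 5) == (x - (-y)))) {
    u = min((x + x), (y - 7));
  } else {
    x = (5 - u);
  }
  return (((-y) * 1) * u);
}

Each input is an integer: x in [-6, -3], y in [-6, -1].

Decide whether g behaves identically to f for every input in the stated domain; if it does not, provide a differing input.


Try x=-6, y=-4.
f: t=4, then u=0, then (min(-4, 5) == (x - t)) is false, then u=-11, then returns -44
g: u=0, then (!(min(-4, 5) == (x - (-y)))) is true, then u=-12, then returns -48
-44 against -48: the behavior changed.
verdict: not equivalent; witness: x=-6, y=-4


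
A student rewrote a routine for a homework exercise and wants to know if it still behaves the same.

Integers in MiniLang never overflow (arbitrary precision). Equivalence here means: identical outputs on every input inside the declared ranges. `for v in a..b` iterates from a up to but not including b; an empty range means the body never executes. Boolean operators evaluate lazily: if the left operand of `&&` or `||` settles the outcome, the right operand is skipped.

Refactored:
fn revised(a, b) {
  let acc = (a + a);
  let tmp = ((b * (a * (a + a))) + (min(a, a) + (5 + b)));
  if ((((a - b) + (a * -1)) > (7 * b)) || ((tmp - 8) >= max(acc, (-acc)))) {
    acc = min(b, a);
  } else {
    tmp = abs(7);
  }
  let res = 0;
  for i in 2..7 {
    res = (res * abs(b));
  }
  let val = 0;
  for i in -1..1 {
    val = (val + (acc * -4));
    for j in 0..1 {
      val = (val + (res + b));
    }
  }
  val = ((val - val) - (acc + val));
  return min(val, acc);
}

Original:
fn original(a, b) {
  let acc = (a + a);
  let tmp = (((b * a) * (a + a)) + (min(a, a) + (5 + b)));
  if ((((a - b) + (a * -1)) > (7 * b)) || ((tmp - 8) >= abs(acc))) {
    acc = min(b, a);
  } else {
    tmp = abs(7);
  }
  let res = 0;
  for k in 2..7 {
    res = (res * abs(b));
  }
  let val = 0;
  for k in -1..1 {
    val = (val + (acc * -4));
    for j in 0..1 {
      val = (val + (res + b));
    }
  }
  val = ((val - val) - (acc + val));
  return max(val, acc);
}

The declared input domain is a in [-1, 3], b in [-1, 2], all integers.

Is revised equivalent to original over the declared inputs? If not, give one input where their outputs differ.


Not equivalent: a=-1, b=-1 separates them (-1 vs -5).
original: acc=-2, then tmp=1, then ((((a - b) + (a * -1)) > (7 * b)) || ((tmp - 8) >= abs(acc))) is true, then acc=-1, then res=0, then (k=2), then res=0, then (k=3), then res=0, then (k=4), then res=0, then (k=5), then res=0, then (k=6), then res=0, then val=0, then (k=-1), then val=4, then (j=0), then val=3, then (k=0), then val=7, then (j=0), then val=6, then val=-5, then returns -1
revised: acc=-2, then tmp=1, then ((((a - b) + (a * -1)) > (7 * b)) || ((tmp - 8) >= max(acc, (-acc)))) is true, then acc=-1, then res=0, then (i=2), then res=0, then (i=3), then res=0, then (i=4), then res=0, then (i=5), then res=0, then (i=6), then res=0, then val=0, then (i=-1), then val=4, then (j=0), then val=3, then (i=0), then val=7, then (j=0), then val=6, then val=-5, then returns -5
verdict: not equivalent; witness: a=-1, b=-1


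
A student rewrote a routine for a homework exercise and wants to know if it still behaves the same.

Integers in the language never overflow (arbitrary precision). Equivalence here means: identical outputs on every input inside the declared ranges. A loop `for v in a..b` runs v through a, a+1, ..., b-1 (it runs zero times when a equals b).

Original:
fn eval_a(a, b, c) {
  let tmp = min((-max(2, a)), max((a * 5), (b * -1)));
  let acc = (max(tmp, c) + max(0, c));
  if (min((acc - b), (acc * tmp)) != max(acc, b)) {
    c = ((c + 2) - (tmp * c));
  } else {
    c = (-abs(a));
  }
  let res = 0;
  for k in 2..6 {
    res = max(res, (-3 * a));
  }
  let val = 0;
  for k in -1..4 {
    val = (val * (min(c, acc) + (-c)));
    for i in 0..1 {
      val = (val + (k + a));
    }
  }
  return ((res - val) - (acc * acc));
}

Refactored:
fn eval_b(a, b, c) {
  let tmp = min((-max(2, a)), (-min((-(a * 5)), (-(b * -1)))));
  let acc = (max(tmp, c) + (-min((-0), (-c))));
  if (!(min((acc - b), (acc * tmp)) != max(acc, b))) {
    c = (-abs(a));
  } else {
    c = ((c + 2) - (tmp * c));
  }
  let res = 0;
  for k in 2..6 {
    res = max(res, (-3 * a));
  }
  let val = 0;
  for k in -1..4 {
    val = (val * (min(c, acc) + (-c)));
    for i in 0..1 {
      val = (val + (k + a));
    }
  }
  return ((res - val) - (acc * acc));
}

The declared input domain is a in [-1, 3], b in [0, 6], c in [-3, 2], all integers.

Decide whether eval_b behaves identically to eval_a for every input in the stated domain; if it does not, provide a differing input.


Behavior is preserved: although min/max/abs usage differs; also boolean connective usage differs, the outputs never diverge.
Spot check at a=2, b=2, c=-1 — eval_a: tmp = -2; acc = -1; (min((acc - b), (acc * tmp)) != max(acc, b)) -> true; c = -1; res = 0; [k=2]; res = 0; [k=3]; res = 0; [k=4]; res = 0; [k=5]; res = 0; val = 0; [k=-1]; val = 0; [i=0]; val = 1; [k=0]; val = 0; [i=0]; val = 2; [k=1]; val = 0; [i=0]; val = 3; [k=2]; val = 0; [i=0]; val = 4; [k=3]; val = 0; [i=0]; val = 5; return -6. eval_b: tmp = -2; acc = -1; (!(min((acc - b), (acc * tmp)) != max(acc, b))) -> false; c = -1; res = 0; [k=2]; res = 0; [k=3]; res = 0; [k=4]; res = 0; [k=5]; res = 0; val = 0; [k=-1]; val = 0; [i=0]; val = 1; [k=0]; val = 0; [i=0]; val = 2; [k=1]; val = 0; [i=0]; val = 3; [k=2]; val = 0; [i=0]; val = 4; [k=3]; val = 0; [i=0]; val = 5; return -6. Both give -6.
An exhaustive pass over the 210 declared inputs shows identical outputs.
verdict: equivalent


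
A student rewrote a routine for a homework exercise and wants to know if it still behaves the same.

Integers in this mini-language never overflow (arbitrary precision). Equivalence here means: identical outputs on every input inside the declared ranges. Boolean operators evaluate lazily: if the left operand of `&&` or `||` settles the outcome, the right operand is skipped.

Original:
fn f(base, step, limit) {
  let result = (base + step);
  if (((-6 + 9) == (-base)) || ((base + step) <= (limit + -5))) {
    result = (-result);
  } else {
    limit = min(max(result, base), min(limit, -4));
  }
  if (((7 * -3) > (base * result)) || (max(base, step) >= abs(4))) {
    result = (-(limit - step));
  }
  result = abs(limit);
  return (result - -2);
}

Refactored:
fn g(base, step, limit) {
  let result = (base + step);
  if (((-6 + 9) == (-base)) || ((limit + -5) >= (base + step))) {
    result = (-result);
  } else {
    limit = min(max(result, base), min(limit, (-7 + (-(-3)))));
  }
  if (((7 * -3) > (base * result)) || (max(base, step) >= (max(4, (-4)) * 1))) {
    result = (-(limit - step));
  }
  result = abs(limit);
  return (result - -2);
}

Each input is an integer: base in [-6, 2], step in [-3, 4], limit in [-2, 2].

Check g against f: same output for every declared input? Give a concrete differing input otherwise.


Changes here: arithmetic usage differs, plus comparison usage differs, plus min/max/abs usage differs, plus constant usage differs; the full 360-point sweep finds no disagreement.
verdict: equivalent


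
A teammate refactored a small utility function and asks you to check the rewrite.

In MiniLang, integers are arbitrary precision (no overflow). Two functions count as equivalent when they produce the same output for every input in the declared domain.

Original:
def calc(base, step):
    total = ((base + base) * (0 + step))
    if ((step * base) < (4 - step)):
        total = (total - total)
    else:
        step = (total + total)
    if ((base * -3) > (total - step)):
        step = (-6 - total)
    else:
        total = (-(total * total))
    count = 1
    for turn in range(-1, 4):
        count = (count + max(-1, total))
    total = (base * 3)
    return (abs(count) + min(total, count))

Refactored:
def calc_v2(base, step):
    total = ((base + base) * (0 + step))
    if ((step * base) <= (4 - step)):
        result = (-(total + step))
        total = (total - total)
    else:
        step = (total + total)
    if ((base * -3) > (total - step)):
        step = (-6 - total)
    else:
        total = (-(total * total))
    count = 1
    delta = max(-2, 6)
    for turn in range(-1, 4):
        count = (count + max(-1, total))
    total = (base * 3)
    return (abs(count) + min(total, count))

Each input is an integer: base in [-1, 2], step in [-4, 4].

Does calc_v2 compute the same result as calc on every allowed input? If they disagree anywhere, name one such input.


On input base=1, step=2, calc returns 24 while calc_v2 returns 2.
verdict: not equivalent; witness: base=1, step=2


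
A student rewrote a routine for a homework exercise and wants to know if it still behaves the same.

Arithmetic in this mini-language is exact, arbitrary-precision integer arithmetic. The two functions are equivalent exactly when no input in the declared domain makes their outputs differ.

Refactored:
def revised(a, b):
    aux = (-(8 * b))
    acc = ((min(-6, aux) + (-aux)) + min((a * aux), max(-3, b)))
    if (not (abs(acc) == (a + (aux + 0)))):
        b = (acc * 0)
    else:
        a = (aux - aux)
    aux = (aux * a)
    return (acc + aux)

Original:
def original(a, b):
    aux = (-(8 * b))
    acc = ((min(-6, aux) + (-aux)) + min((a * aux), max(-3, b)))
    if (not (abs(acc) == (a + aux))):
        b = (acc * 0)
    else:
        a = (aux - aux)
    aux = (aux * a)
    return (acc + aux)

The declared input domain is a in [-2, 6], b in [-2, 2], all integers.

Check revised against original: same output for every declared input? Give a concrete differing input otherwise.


The two are interchangeable: arithmetic usage differs, constant usage differs, and every declared input agrees.
Tracing a=-2, b=-2: original: aux = 16; acc = -54; (not (abs(acc) == (a + aux))) -> true; b = 0; aux = -32; return -86 | revised: aux = 16; acc = -54; (not (abs(acc) == (a + (aux + 0)))) -> true; b = 0; aux = -32; return -86 — matching result -86.
Checked all 45 inputs in the declared domain: the outputs agree on every one.
verdict: equivalent


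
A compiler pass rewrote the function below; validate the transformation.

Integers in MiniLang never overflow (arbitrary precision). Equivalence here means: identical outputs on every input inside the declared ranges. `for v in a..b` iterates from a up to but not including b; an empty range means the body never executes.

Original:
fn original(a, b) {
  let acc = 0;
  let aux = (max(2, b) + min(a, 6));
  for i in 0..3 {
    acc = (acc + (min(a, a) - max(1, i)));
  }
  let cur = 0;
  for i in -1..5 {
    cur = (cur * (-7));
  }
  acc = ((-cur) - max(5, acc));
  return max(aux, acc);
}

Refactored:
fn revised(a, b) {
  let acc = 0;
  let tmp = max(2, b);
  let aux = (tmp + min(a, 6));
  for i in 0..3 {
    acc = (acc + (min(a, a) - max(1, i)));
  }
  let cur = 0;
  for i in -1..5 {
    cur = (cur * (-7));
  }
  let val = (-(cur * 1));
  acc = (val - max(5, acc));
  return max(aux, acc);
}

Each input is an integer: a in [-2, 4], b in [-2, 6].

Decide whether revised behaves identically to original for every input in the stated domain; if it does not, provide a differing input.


Equivalent — the differences include statement counts differ; and local variable names differ; and arithmetic usage differs; and constant usage differs, yet no declared input distinguishes the two.
Tracing a=0, b=0: original: acc := 0 | aux := 2 | iter i=0: | acc := -1 | iter i=1: | acc := -2 | iter i=2: | acc := -4 | cur := 0 | iter i=-1: | cur := 0 | iter i=0: | cur := 0 | iter i=1: | cur := 0 | iter i=2: | cur := 0 | iter i=3: | cur := 0 | iter i=4: | cur := 0 | acc := -5 | result 2 | revised: acc := 0 | tmp := 2 | aux := 2 | iter i=0: | acc := -1 | iter i=1: | acc := -2 | iter i=2: | acc := -4 | cur := 0 | iter i=-1: | cur := 0 | iter i=0: | cur := 0 | iter i=1: | cur := 0 | iter i=2: | cur := 0 | iter i=3: | cur := 0 | iter i=4: | cur := 0 | val := 0 | acc := -5 | result 2 — matching result 2.
Checked all 63 inputs in the declared domain: the outputs agree on every one.
verdict: equivalent


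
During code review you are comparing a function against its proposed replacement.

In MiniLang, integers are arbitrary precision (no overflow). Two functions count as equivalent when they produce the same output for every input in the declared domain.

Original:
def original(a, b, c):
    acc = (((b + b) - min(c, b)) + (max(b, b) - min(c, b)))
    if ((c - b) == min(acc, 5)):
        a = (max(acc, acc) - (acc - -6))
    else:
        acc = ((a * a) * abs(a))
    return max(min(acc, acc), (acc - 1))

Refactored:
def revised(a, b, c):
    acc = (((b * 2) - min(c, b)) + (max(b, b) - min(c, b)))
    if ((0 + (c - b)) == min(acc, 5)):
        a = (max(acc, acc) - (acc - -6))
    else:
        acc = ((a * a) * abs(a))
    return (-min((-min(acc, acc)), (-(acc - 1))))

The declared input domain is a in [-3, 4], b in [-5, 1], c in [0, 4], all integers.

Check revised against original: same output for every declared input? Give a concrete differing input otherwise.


Changes here: arithmetic usage differs; and constant usage differs; and min/max/abs usage differs; the full 280-point sweep finds no disagreement.
verdict: equivalent


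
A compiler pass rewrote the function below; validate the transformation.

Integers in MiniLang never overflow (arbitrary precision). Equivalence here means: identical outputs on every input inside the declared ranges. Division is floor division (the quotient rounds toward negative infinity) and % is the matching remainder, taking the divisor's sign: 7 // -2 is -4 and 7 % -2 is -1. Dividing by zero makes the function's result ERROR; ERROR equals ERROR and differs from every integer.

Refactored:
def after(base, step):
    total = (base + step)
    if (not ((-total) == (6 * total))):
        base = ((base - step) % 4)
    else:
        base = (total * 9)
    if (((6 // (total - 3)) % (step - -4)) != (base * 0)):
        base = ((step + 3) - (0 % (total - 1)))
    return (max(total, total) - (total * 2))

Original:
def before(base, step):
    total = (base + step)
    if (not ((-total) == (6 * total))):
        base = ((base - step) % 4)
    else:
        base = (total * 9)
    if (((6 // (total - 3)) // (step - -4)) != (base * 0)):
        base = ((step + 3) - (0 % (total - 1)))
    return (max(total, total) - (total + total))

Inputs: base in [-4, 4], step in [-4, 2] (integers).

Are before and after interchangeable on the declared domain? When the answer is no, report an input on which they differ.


There is a counterexample at base=2, step=-1: ERROR on one side, -1 on the other.
before: total=1, then (not ((-total) == (6 * total))) is true, then base=3, then (((6 // (total - 3)) // (step - -4)) != (base * 0)) is true, then a zero divisor aborts: ERROR
after: total=1, then (not ((-total) == (6 * total))) is true, then base=3, then (((6 // (total - 3)) % (step - -4)) != (base * 0)) is false, then returns -1
verdict: not equivalent; witness: base=2, step=-1


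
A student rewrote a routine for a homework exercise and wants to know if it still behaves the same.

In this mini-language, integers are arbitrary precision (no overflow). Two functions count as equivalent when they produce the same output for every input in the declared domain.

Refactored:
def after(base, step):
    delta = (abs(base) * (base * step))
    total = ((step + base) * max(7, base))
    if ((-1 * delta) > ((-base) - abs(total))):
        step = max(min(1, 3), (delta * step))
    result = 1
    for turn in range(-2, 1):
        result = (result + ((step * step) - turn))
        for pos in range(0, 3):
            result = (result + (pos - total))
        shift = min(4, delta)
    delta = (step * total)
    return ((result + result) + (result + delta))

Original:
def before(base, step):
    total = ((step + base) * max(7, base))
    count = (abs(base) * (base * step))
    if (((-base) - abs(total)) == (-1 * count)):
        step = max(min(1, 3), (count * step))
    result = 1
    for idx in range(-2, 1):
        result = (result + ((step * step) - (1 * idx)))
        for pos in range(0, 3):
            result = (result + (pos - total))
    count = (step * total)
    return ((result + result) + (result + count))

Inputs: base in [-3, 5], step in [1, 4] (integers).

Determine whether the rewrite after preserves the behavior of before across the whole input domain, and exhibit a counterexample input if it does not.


base=-3, step=2 yields 250 from before but 230 from after.
verdict: not equivalent; witness: base=-3, step=2


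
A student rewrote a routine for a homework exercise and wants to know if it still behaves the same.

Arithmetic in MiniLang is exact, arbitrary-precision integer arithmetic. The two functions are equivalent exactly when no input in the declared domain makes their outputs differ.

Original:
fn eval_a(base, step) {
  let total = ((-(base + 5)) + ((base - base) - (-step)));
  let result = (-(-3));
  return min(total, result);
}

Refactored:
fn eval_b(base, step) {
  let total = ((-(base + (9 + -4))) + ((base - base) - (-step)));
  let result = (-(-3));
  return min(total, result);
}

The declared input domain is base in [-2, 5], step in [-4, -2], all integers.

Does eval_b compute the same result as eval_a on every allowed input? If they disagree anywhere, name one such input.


Equivalent — the differences include arithmetic usage differs, and constant usage differs, yet no declared input distinguishes the two.
Spot check at base=-1, step=-2 — eval_a: total = -6; result = 3; return -6. eval_b: total = -6; result = 3; return -6. Both give -6.
Across all 24 domain points the two functions coincide.
verdict: equivalent


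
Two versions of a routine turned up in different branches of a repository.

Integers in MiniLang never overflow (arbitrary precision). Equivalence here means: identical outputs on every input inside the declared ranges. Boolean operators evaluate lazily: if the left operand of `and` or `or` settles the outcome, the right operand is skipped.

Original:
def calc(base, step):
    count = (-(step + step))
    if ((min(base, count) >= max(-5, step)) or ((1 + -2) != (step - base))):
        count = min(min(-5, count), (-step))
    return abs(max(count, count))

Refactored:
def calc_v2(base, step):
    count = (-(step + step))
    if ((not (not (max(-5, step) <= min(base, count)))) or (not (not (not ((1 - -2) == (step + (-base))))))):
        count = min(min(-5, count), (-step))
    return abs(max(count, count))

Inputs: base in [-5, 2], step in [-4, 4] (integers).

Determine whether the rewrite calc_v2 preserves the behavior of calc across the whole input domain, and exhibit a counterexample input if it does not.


At base=-5, step=-2: calc gives 5, calc_v2 gives 4.
verdict: not equivalent; witness: base=-5, step=-2


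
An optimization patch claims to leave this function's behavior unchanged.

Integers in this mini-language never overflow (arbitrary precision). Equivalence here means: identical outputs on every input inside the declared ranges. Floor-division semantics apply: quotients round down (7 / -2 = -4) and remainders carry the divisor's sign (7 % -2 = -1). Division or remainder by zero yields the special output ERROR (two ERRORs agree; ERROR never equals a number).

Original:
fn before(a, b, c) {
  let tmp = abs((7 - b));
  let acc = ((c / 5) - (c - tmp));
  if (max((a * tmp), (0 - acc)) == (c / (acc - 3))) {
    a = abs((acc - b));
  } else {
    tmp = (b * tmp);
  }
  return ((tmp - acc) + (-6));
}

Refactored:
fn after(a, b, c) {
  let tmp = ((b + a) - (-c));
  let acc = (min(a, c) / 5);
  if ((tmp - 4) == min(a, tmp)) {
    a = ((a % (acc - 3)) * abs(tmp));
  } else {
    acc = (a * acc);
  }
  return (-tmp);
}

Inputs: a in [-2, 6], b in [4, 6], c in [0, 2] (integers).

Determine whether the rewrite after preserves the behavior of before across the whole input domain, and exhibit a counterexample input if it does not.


On input a=-2, b=4, c=0, before returns ERROR while after returns -2.
verdict: not equivalent; witness: a=-2, b=4, c=0


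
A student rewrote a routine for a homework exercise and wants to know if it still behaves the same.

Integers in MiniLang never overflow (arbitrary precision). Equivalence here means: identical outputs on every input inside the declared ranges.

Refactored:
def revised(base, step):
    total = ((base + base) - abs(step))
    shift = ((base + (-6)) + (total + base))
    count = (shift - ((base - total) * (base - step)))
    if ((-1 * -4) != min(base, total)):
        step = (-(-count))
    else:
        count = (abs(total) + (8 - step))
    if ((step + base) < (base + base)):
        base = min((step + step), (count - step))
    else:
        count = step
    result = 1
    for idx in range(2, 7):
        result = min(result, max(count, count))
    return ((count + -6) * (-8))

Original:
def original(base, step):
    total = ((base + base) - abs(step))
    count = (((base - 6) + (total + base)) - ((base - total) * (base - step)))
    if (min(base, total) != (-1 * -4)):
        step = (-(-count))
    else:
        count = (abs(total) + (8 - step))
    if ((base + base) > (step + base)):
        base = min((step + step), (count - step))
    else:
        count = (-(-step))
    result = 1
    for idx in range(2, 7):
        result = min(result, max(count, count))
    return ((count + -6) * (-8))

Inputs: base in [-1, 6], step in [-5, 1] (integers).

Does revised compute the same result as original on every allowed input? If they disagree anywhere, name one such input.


Comparing the listings, the differences include: statement counts differ; and comparison usage differs; and local variable names differ; and arithmetic usage differs.
One worked example (base=6, step=-3) — original: total=9, then count=42, then (min(base, total) != (-1 * -4)) is true, then step=42, then ((base + base) > (step + base)) is false, then count=42, then result=1, then (idx=2), then result=1, then (idx=3), then result=1, then (idx=4), then result=1, then (idx=5), then result=1, then (idx=6), then result=1, then returns -288; revised: total=9, then shift=15, then count=42, then ((-1 * -4) != min(base, total)) is true, then step=42, then ((step + base) < (base + base)) is false, then count=42, then result=1, then (idx=2), then result=1, then (idx=3), then result=1, then (idx=4), then result=1, then (idx=5), then result=1, then (idx=6), then result=1, then returns -288; agreement on -288.
Across all 56 domain points the two functions coincide.
verdict: equivalent


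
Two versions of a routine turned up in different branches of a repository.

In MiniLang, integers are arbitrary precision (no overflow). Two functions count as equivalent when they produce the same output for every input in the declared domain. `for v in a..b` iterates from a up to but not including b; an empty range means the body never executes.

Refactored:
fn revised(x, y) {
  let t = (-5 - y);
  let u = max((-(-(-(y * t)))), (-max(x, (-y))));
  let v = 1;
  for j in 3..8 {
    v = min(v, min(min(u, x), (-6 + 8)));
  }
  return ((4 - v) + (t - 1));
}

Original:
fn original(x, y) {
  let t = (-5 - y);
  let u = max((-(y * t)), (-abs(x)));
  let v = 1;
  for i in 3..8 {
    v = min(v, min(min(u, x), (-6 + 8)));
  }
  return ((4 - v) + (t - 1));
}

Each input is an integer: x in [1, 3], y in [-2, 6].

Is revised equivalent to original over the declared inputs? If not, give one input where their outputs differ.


Input x=1, y=-2: 1 from original versus 2 from revised.
verdict: not equivalent; witness: x=1, y=-2


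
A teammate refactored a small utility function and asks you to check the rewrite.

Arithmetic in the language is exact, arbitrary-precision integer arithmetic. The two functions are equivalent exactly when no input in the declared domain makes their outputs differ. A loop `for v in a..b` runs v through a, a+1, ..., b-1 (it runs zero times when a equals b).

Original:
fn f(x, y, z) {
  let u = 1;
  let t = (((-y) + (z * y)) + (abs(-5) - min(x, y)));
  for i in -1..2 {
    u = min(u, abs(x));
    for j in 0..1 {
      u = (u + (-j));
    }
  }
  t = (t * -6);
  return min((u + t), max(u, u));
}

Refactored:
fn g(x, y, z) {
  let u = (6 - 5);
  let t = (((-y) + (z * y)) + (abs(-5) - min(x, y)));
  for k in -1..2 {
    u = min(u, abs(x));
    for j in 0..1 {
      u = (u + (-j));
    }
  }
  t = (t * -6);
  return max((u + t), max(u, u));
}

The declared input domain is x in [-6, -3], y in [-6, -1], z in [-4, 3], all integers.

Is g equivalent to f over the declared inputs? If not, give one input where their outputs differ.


Try x=-6, y=-6, z=-4.
f: u becomes 1; next t becomes 41; next at i=-1:; next u becomes 1; next at j=0:; next u becomes 1; next at i=0:; next u becomes 1; next at j=0:; next u becomes 1; next at i=1:; next u becomes 1; next at j=0:; next u becomes 1; next t becomes -246; next final value -245
g: u becomes 1; next t becomes 41; next at k=-1:; next u becomes 1; next at j=0:; next u becomes 1; next at k=0:; next u becomes 1; next at j=0:; next u becomes 1; next at k=1:; next u becomes 1; next at j=0:; next u becomes 1; next t becomes -246; next final value 1
-245 != 1, so the rewrite changes behavior.
verdict: not equivalent; witness: x=-6, y=-6, z=-4


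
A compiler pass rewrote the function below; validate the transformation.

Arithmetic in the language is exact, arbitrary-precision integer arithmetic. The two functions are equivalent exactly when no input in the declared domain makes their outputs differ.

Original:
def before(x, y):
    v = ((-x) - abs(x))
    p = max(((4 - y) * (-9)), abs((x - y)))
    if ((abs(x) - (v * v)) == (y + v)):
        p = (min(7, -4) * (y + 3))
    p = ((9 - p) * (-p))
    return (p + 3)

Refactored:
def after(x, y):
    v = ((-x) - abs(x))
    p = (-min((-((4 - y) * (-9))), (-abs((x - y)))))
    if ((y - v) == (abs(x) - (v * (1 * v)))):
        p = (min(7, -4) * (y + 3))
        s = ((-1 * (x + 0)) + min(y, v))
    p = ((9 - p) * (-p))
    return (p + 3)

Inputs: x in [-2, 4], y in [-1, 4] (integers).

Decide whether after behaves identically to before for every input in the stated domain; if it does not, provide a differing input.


There is a counterexample at x=1, y=-1: 139 on one side, -11 on the other.
before: v becomes -2; next p becomes 2; next ((abs(x) - (v * v)) == (y + v)) evaluates to true; next p becomes -8; next p becomes 136; next final value 139
after: v becomes -2; next p becomes 2; next ((y - v) == (abs(x) - (v * (1 * v)))) evaluates to false; next p becomes -14; next final value -11
verdict: not equivalent; witness: x=1, y=-1


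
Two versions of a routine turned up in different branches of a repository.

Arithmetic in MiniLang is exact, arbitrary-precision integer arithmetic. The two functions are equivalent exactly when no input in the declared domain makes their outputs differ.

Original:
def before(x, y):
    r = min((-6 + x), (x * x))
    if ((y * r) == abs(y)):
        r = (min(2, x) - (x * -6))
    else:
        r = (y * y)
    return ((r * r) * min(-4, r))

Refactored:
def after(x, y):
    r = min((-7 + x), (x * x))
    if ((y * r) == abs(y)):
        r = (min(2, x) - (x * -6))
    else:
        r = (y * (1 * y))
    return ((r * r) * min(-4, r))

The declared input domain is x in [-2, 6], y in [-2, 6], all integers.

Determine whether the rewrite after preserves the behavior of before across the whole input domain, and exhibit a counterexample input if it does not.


Run the pair on x=5, y=-2.
before: r becomes -1; next ((y * r) == abs(y)) evaluates to true; next r becomes 32; next final value -4096
after: r becomes -2; next ((y * r) == abs(y)) evaluates to false; next r becomes 4; next final value -64
-4096 against -64: the behavior changed.
verdict: not equivalent; witness: x=5, y=-2


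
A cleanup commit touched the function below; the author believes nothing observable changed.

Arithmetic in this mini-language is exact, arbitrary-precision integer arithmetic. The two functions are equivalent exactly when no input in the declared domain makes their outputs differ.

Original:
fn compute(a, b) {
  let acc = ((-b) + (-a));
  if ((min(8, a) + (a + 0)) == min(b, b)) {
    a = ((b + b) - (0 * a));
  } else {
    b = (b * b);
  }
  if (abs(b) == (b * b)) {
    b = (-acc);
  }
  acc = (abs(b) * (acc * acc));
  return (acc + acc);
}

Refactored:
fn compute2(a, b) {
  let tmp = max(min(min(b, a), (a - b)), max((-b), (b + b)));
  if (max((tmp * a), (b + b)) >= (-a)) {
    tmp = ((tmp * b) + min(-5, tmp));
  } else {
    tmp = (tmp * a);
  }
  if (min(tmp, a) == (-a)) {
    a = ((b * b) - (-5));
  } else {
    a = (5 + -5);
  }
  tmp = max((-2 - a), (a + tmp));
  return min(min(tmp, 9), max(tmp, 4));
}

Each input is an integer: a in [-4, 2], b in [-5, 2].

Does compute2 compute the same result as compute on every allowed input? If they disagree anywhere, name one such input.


At a=-4, b=-5: compute gives 4050, compute2 gives -2.
verdict: not equivalent; witness: a=-4, b=-5
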